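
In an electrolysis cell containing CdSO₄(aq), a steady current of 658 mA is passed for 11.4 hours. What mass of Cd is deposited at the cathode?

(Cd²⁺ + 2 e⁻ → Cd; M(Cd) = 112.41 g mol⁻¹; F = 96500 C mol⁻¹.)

15.7 g

Q = I·t = 0.6580 A × 41040 s = 27000 C.
n(e⁻) = Q/F = 27000 / 96500 = 0.2798 mol.
Cd²⁺ + 2 e⁻ → Cd, so n(Cd) = n(e⁻)/2 = 0.1399 mol.
m = n·M = 0.1399 × 112.41 = 15.7 g.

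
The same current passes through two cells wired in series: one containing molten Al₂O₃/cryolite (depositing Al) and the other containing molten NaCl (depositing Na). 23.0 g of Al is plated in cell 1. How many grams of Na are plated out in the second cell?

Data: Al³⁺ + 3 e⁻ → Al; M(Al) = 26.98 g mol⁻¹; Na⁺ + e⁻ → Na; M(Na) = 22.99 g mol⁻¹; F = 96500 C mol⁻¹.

58.8 g

n(Al) = 23.0 / 26.98 = 0.8525 mol.
Since Al³⁺ + 3 e⁻ → Al, n(e⁻) passed = 3 × 0.8525 = 2.557 mol.
Cells in series carry the same charge, so the same 2.557 mol of electrons passes through cell 2.
Na⁺ + e⁻ → Na, so n(Na) = 2.557 / 1 = 2.557 mol.
m(Na) = 2.557 × 22.99 = 58.8 g.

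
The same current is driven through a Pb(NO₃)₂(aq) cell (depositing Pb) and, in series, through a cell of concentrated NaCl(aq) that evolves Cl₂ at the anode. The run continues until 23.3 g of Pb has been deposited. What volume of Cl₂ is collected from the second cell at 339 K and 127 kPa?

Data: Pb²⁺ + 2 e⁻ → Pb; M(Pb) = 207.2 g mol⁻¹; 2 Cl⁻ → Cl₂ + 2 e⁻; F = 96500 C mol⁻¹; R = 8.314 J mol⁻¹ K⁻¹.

2.50 L

n(Pb) = 23.3 / 207.2 = 0.1125 mol, so n(e⁻) = 2 × 0.1125 = 0.2249 mol.
The cells are in series, so the same 0.2249 mol of electrons passes through the second cell.
2 Cl⁻ → Cl₂ + 2 e⁻ — 2 mol e⁻ per mol Cl₂, so n(Cl₂) = 0.2249/2 = 0.1125 mol.
V = nRT/P = (0.1125 × 8.314 × 339) / (127 × 10³) = 0.00250 m³ = 2.50 L.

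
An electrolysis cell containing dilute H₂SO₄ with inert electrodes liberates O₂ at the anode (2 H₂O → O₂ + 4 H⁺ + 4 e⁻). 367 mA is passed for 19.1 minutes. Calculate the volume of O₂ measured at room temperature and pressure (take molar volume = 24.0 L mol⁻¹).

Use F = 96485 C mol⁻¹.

Q = I·t = 0.3670 A × 1146.0 s = 420.6 C.
n(e⁻) = Q/F = 420.6 / 96485 = 0.004359 mol.
4 electrons are transferred per O₂ molecule, so n(O₂) = 0.004359 / 4 = 0.001090 mol.
V = n × V_m = 0.001090 × 24.0 = 0.0262 L.

0.0262 L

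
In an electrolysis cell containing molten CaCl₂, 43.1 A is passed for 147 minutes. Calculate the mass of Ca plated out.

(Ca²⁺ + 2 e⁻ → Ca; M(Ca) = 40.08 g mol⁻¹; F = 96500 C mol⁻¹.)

Q = I·t = 43.10 A × 8820.0 s = 380100 C.
n(e⁻) = Q/F = 380100 / 96500 = 3.939 mol.
Ca²⁺ + 2 e⁻ → Ca, so n(Ca) = n(e⁻)/2 = 1.970 mol.
m = n·M = 1.970 × 40.08 = 78.9 g.

78.9 g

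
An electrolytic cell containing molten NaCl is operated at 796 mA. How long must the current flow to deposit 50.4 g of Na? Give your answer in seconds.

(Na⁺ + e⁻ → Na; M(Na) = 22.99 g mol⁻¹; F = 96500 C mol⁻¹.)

2.66 × 10⁵ s

n(Na) = m/M = 50.4 / 22.99 = 2.192 mol.
Each Na atom requires 1 electron, so n(e⁻) = 1 × 2.192 = 2.192 mol.
Q = n(e⁻)·F = 2.192 × 96500 = 211600 C.
t = Q/I = 211600 / 0.7960 A = 265800 s.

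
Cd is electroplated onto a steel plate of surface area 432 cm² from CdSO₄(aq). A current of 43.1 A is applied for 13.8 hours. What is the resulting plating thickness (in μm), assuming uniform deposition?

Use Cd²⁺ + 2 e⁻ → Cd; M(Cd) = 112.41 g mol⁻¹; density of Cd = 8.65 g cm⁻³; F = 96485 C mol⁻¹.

Q = I·t = 43.10 × 49680 = 2141000 C; n(e⁻) = 22.19 mol.
n(Cd) = n(e⁻)/2 = 11.10 mol, so m = 11.10 × 112.41 = 1247 g.
Volume = m/ρ = 1247 / 8.65 = 144.2 cm³.
Thickness = V/A = 144.2 / 432 = 0.334 cm = 3340 μm.

3340 μm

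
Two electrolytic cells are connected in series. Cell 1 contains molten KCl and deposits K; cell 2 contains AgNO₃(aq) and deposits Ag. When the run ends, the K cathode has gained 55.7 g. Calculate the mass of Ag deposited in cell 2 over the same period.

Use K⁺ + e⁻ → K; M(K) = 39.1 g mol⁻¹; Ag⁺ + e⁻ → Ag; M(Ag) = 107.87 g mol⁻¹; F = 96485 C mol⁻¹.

154 g

n(K) = 55.7 / 39.1 = 1.425 mol.
Since K⁺ + e⁻ → K, n(e⁻) passed = 1 × 1.425 = 1.425 mol.
Cells in series carry the same charge, so the same 1.425 mol of electrons passes through cell 2.
Ag⁺ + e⁻ → Ag, so n(Ag) = 1.425 / 1 = 1.425 mol.
m(Ag) = 1.425 × 107.87 = 154 g.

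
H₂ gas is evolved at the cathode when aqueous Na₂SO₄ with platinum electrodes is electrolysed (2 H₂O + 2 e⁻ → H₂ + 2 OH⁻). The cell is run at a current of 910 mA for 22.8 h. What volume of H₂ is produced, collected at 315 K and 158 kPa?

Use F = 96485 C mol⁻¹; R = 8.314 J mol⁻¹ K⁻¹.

Q = I·t = 0.9100 A × 82080 s = 74690 C.
n(e⁻) = Q/F = 74690 / 96485 = 0.7741 mol.
2 electrons are transferred per H₂ molecule, so n(H₂) = 0.7741 / 2 = 0.3871 mol.
V = nRT/P = (0.3871 × 8.314 × 315) / (158 × 10³ Pa) = 0.00642 m³ = 6.42 L.

6.42 L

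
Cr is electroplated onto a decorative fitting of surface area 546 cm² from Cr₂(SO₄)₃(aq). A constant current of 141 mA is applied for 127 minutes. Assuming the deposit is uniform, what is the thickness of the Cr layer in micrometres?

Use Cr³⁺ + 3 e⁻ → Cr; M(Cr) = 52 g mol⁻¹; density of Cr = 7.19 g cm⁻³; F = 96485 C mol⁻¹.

Q = I·t = 0.1410 × 7620.0 = 1074 C; n(e⁻) = 0.01114 mol.
n(Cr) = n(e⁻)/3 = 0.003712 mol, so m = 0.003712 × 52 = 0.1930 g.
Volume = m/ρ = 0.1930 / 7.19 = 0.02685 cm³.
Thickness = V/A = 0.02685 / 546 = 4.92 × 10⁻⁵ cm = 0.492 μm.

0.492 μm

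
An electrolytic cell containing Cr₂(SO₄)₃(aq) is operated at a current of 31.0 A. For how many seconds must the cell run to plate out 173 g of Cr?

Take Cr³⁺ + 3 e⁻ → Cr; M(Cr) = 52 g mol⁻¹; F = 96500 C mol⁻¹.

31100 s

n(Cr) = m/M = 173 / 52 = 3.327 mol.
Each Cr atom requires 3 electrons, so n(e⁻) = 3 × 3.327 = 9.981 mol.
Q = n(e⁻)·F = 9.981 × 96500 = 963100 C.
t = Q/I = 963100 / 31.00 A = 31070 s.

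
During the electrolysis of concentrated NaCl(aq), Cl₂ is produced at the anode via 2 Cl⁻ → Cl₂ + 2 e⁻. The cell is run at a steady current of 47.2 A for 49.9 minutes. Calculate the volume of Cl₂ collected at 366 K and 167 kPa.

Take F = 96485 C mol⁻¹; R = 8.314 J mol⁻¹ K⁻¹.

13.3 L

Q = I·t = 47.20 A × 2994.0 s = 141300 C.
n(e⁻) = Q/F = 141300 / 96485 = 1.465 mol.
2 electrons are transferred per Cl₂ molecule, so n(Cl₂) = 1.465 / 2 = 0.7323 mol.
V = nRT/P = (0.7323 × 8.314 × 366) / (167 × 10³ Pa) = 0.0133 m³ = 13.3 L.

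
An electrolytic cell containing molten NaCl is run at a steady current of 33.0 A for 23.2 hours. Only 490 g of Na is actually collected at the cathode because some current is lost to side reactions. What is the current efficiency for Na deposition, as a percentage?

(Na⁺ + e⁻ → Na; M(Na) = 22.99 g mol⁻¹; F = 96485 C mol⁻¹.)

74.6 %

Q = I·t = 33.00 × 83520 = 2756000 C; n(e⁻) = 2756000/96485 = 28.57 mol.
Theoretical n(Na) = n(e⁻)/1 = 28.57 mol, i.e. m_theo = 28.57 × 22.99 = 656.7 g.
Efficiency = m_actual / m_theo = 490 / 656.7 = 74.6 %.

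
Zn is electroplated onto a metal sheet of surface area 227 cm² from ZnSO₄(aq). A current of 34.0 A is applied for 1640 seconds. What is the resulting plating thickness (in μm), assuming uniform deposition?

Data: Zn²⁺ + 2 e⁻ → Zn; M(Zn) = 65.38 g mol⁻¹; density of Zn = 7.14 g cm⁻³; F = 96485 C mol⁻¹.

Q = I·t = 34.00 × 1640.0 = 55760 C; n(e⁻) = 0.5779 mol.
n(Zn) = n(e⁻)/2 = 0.2890 mol, so m = 0.2890 × 65.38 = 18.89 g.
Volume = m/ρ = 18.89 / 7.14 = 2.646 cm³.
Thickness = V/A = 2.646 / 227 = 0.0117 cm = 117 μm.

117 μm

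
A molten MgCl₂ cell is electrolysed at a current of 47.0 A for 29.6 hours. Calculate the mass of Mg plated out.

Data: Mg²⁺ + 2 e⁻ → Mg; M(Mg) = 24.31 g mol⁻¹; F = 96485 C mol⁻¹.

Q = I·t = 47.00 A × 106560 s = 5008000 C.
n(e⁻) = Q/F = 5008000 / 96485 = 51.91 mol.
Mg²⁺ + 2 e⁻ → Mg, so n(Mg) = n(e⁻)/2 = 25.95 mol.
m = n·M = 25.95 × 24.31 = 631 g.

631 g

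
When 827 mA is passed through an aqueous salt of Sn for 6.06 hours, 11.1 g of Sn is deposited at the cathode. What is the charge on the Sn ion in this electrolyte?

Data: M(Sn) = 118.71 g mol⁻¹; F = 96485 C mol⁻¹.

Q = I·t = 0.8270 A × 21816 s = 18040 C, so n(e⁻) = 18040/96485 = 0.1870 mol.
n(Sn) deposited = 11.1 / 118.71 = 0.09351 mol.
Electrons per atom = n(e⁻)/n(Sn) = 0.1870 / 0.09351 = 2.00 ≈ 2, so the ion is Sn²⁺.

+2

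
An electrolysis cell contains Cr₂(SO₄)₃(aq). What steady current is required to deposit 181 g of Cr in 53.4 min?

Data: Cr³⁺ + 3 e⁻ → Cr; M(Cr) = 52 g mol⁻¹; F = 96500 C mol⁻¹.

315 A

n(Cr) = 181 / 52 = 3.481 mol.
n(e⁻) = 3 × 3.481 = 10.44 mol.
Q = n(e⁻)·F = 10.44 × 96500 = 1008000 C.
I = Q/t = 1008000 / 3204.0 s = 315 A.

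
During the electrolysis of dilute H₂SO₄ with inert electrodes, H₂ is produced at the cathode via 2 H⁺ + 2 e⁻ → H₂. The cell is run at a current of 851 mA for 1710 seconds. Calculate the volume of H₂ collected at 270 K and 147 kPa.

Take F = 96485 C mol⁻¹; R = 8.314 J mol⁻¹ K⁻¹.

0.115 L

Q = I·t = 0.8510 A × 1710.0 s = 1455 C.
n(e⁻) = Q/F = 1455 / 96485 = 0.01508 mol.
2 electrons are transferred per H₂ molecule, so n(H₂) = 0.01508 / 2 = 0.007541 mol.
V = nRT/P = (0.007541 × 8.314 × 270) / (147 × 10³ Pa) = 1.15 × 10⁻⁴ m³ = 0.115 L.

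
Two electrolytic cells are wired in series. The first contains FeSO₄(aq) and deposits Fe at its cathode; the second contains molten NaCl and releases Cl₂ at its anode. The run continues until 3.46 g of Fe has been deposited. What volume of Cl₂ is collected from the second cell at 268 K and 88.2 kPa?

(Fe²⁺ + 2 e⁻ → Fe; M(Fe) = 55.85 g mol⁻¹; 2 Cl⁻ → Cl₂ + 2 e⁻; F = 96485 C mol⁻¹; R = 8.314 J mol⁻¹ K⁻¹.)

n(Fe) = 3.46 / 55.85 = 0.06195 mol, so n(e⁻) = 2 × 0.06195 = 0.1239 mol.
The cells are in series, so the same 0.1239 mol of electrons passes through the second cell.
2 Cl⁻ → Cl₂ + 2 e⁻ — 2 mol e⁻ per mol Cl₂, so n(Cl₂) = 0.1239/2 = 0.06195 mol.
V = nRT/P = (0.06195 × 8.314 × 268) / (88.2 × 10³) = 0.00157 m³ = 1.57 L.

1.57 L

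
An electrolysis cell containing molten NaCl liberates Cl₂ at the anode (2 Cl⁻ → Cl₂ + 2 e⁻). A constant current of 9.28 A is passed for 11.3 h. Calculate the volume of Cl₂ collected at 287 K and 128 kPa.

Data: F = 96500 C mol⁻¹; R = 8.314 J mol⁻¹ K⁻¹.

Q = I·t = 9.280 A × 40680 s = 377500 C.
n(e⁻) = Q/F = 377500 / 96500 = 3.912 mol.
2 electrons are transferred per Cl₂ molecule, so n(Cl₂) = 3.912 / 2 = 1.956 mol.
V = nRT/P = (1.956 × 8.314 × 287) / (128 × 10³ Pa) = 0.0365 m³ = 36.5 L.

36.5 L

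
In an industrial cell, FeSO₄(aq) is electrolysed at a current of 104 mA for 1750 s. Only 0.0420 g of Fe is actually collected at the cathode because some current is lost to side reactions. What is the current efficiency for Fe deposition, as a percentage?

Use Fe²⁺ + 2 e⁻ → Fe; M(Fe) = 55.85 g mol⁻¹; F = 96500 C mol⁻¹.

Q = I·t = 0.1040 × 1750.0 = 182.0 C; n(e⁻) = 182.0/96500 = 0.001886 mol.
Theoretical n(Fe) = n(e⁻)/2 = 0.0009430 mol, i.e. m_theo = 0.0009430 × 55.85 = 0.05267 g.
Efficiency = m_actual / m_theo = 0.0420 / 0.05267 = 79.7 %.

79.7 %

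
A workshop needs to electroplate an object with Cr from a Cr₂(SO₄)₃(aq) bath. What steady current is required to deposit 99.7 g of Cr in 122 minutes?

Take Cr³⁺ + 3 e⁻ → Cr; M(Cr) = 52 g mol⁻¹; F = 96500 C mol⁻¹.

75.8 A

n(Cr) = 99.7 / 52 = 1.917 mol.
n(e⁻) = 3 × 1.917 = 5.752 mol.
Q = n(e⁻)·F = 5.752 × 96500 = 555100 C.
I = Q/t = 555100 / 7320.0 s = 75.8 A.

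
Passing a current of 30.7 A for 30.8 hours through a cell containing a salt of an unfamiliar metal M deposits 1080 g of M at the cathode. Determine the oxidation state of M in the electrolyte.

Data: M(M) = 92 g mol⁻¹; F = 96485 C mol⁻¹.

Q = I·t = 30.70 A × 110880 s = 3404000 C, so n(e⁻) = 3404000/96485 = 35.28 mol.
n(M) deposited = 1080 / 92 = 11.74 mol.
Electrons per atom = n(e⁻)/n(M) = 35.28 / 11.74 = 3.01 ≈ 3, so the ion is M³⁺.

+3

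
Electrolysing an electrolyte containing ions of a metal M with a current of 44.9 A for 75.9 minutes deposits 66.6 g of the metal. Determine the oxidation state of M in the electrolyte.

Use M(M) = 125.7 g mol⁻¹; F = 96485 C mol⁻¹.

Q = I·t = 44.90 A × 4554.0 s = 204500 C, so n(e⁻) = 204500/96485 = 2.119 mol.
n(M) deposited = 66.6 / 125.7 = 0.5298 mol.
Electrons per atom = n(e⁻)/n(M) = 2.119 / 0.5298 = 4.00 ≈ 4, so the ion is M⁴⁺.

+4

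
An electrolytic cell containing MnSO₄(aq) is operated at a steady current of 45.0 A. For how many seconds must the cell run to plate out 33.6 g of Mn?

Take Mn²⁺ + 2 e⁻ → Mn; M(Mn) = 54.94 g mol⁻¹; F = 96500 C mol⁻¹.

n(Mn) = m/M = 33.6 / 54.94 = 0.6116 mol.
Each Mn atom requires 2 electrons, so n(e⁻) = 2 × 0.6116 = 1.223 mol.
Q = n(e⁻)·F = 1.223 × 96500 = 118000 C.
t = Q/I = 118000 / 45.00 A = 2623 s.

2620 s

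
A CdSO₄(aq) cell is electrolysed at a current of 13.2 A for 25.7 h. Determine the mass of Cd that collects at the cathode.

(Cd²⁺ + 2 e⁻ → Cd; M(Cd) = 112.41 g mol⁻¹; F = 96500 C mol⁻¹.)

711 g

Q = I·t = 13.20 A × 92520 s = 1221000 C.
n(e⁻) = Q/F = 1221000 / 96500 = 12.66 mol.
Cd²⁺ + 2 e⁻ → Cd, so n(Cd) = n(e⁻)/2 = 6.328 mol.
m = n·M = 6.328 × 112.41 = 711 g.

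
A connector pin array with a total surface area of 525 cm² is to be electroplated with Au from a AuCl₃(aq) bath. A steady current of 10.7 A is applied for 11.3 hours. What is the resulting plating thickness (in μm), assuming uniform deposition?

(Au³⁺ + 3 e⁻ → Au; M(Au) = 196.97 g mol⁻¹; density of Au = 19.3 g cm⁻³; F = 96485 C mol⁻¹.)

Q = I·t = 10.70 × 40680 = 435300 C; n(e⁻) = 4.511 mol.
n(Au) = n(e⁻)/3 = 1.504 mol, so m = 1.504 × 196.97 = 296.2 g.
Volume = m/ρ = 296.2 / 19.3 = 15.35 cm³.
Thickness = V/A = 15.35 / 525 = 0.0292 cm = 292 μm.

292 μm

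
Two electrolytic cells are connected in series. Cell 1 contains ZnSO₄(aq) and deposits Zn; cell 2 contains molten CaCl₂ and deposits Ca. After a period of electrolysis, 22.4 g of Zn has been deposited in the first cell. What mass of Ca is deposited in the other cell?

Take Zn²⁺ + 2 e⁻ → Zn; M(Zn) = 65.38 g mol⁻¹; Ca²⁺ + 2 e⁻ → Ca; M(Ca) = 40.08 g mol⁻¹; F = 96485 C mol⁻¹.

n(Zn) = 22.4 / 65.38 = 0.3426 mol.
Since Zn²⁺ + 2 e⁻ → Zn, n(e⁻) passed = 2 × 0.3426 = 0.6852 mol.
Cells in series carry the same charge, so the same 0.6852 mol of electrons passes through cell 2.
Ca²⁺ + 2 e⁻ → Ca, so n(Ca) = 0.6852 / 2 = 0.3426 mol.
m(Ca) = 0.3426 × 40.08 = 13.7 g.

13.7 g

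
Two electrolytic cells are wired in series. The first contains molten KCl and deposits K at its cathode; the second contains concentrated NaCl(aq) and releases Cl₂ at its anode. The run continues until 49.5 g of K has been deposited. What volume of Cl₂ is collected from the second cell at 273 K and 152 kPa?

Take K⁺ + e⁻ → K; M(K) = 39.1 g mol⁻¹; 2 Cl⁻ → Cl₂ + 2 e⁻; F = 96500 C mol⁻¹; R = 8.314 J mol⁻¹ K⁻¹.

9.45 L

n(K) = 49.5 / 39.1 = 1.266 mol, so n(e⁻) = 1 × 1.266 = 1.266 mol.
The cells are in series, so the same 1.266 mol of electrons passes through the second cell.
2 Cl⁻ → Cl₂ + 2 e⁻ — 2 mol e⁻ per mol Cl₂, so n(Cl₂) = 1.266/2 = 0.6330 mol.
V = nRT/P = (0.6330 × 8.314 × 273) / (152 × 10³) = 0.00945 m³ = 9.45 L.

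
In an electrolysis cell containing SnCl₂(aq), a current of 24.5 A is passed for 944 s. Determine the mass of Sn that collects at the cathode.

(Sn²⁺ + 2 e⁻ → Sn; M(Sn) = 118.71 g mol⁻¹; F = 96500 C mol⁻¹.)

Q = I·t = 24.50 A × 944.00 s = 23130 C.
n(e⁻) = Q/F = 23130 / 96500 = 0.2397 mol.
Sn²⁺ + 2 e⁻ → Sn, so n(Sn) = n(e⁻)/2 = 0.1198 mol.
m = n·M = 0.1198 × 118.71 = 14.2 g.

14.2 g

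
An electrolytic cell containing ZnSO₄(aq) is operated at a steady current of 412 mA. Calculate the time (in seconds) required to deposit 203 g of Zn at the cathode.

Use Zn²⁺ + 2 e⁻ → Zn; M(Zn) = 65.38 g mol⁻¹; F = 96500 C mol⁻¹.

1.45 × 10⁶ s

n(Zn) = m/M = 203 / 65.38 = 3.105 mol.
Each Zn atom requires 2 electrons, so n(e⁻) = 2 × 3.105 = 6.210 mol.
Q = n(e⁻)·F = 6.210 × 96500 = 599300 C.
t = Q/I = 599300 / 0.4120 A = 1454000 s.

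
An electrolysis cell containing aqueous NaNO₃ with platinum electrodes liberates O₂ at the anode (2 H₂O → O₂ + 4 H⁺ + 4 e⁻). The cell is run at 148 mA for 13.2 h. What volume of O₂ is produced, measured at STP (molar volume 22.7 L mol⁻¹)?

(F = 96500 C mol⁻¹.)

0.414 L

Q = I·t = 0.1480 A × 47520 s = 7033 C.
n(e⁻) = Q/F = 7033 / 96500 = 0.07288 mol.
4 electrons are transferred per O₂ molecule, so n(O₂) = 0.07288 / 4 = 0.01822 mol.
V = n × V_m = 0.01822 × 22.7 = 0.414 L.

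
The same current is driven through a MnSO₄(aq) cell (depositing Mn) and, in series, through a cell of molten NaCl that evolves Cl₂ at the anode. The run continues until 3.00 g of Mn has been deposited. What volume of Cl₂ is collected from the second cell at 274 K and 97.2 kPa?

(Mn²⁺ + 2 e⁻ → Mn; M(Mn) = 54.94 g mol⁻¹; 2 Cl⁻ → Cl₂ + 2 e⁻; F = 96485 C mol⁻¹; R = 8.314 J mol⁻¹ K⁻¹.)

1.28 L

n(Mn) = 3.00 / 54.94 = 0.05461 mol, so n(e⁻) = 2 × 0.05461 = 0.1092 mol.
The cells are in series, so the same 0.1092 mol of electrons passes through the second cell.
2 Cl⁻ → Cl₂ + 2 e⁻ — 2 mol e⁻ per mol Cl₂, so n(Cl₂) = 0.1092/2 = 0.05461 mol.
V = nRT/P = (0.05461 × 8.314 × 274) / (97.2 × 10³) = 0.00128 m³ = 1.28 L.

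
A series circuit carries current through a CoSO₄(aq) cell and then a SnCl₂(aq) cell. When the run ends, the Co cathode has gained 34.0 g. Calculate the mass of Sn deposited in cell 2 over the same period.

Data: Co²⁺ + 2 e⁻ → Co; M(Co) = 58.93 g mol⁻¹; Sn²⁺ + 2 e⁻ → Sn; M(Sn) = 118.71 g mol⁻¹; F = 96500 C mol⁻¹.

68.5 g

n(Co) = 34.0 / 58.93 = 0.5770 mol.
Since Co²⁺ + 2 e⁻ → Co, n(e⁻) passed = 2 × 0.5770 = 1.154 mol.
Cells in series carry the same charge, so the same 1.154 mol of electrons passes through cell 2.
Sn²⁺ + 2 e⁻ → Sn, so n(Sn) = 1.154 / 2 = 0.5770 mol.
m(Sn) = 0.5770 × 118.71 = 68.5 g.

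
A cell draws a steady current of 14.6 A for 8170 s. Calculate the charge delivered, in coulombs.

1.19 × 10⁵ C

Q = I·t = 14.60 A × 8170.0 s = 1.19 × 10⁵ C.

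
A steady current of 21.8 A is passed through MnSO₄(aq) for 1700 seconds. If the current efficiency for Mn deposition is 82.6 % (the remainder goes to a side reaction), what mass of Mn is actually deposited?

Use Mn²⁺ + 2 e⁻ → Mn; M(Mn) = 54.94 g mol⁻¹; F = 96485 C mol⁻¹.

8.72 g

Q = I·t = 21.80 × 1700.0 = 37060 C.
n(e⁻) = 37060/96485 = 0.3841 mol; theoretically n(Mn) = 0.3841/2 = 0.1921 mol, m_theo = 10.55 g.
At 82.6 % efficiency, m_actual = 0.826 × 10.55 = 8.72 g.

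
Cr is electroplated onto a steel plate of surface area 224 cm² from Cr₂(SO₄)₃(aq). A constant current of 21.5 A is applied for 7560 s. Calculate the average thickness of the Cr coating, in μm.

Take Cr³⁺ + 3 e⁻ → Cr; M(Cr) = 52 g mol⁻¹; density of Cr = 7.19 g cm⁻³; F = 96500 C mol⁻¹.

Q = I·t = 21.50 × 7560.0 = 162500 C; n(e⁻) = 1.684 mol.
n(Cr) = n(e⁻)/3 = 0.5615 mol, so m = 0.5615 × 52 = 29.20 g.
Volume = m/ρ = 29.20 / 7.19 = 4.061 cm³.
Thickness = V/A = 4.061 / 224 = 0.0181 cm = 181 μm.

181 μm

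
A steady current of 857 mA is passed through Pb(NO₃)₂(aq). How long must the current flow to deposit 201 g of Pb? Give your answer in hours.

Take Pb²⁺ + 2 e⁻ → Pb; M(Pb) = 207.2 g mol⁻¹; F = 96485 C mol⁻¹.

n(Pb) = m/M = 201 / 207.2 = 0.9701 mol.
Each Pb atom requires 2 electrons, so n(e⁻) = 2 × 0.9701 = 1.940 mol.
Q = n(e⁻)·F = 1.940 × 96485 = 187200 C.
t = Q/I = 187200 / 0.8570 A = 218400 s = 60.7 h.

60.7 h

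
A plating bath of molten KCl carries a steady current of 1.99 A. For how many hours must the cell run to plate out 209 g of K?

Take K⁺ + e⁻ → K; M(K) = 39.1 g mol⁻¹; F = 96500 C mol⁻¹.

72.0 h

n(K) = m/M = 209 / 39.1 = 5.345 mol.
Each K atom requires 1 electron, so n(e⁻) = 1 × 5.345 = 5.345 mol.
Q = n(e⁻)·F = 5.345 × 96500 = 515800 C.
t = Q/I = 515800 / 1.990 A = 259200 s = 72.0 h.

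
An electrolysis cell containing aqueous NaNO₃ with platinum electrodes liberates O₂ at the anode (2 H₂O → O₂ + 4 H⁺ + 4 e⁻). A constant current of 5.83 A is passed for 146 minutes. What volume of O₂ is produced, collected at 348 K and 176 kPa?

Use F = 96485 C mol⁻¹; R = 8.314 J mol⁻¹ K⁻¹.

Q = I·t = 5.830 A × 8760.0 s = 51070 C.
n(e⁻) = Q/F = 51070 / 96485 = 0.5293 mol.
4 electrons are transferred per O₂ molecule, so n(O₂) = 0.5293 / 4 = 0.1323 mol.
V = nRT/P = (0.1323 × 8.314 × 348) / (176 × 10³ Pa) = 0.00218 m³ = 2.18 L.

2.18 L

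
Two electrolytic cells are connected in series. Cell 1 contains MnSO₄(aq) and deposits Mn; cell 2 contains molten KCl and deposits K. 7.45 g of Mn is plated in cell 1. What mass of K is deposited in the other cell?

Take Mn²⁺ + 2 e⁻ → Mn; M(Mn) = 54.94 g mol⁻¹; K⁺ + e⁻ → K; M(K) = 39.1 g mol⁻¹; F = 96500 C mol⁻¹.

10.6 g

n(Mn) = 7.45 / 54.94 = 0.1356 mol.
Since Mn²⁺ + 2 e⁻ → Mn, n(e⁻) passed = 2 × 0.1356 = 0.2712 mol.
Cells in series carry the same charge, so the same 0.2712 mol of electrons passes through cell 2.
K⁺ + e⁻ → K, so n(K) = 0.2712 / 1 = 0.2712 mol.
m(K) = 0.2712 × 39.1 = 10.6 g.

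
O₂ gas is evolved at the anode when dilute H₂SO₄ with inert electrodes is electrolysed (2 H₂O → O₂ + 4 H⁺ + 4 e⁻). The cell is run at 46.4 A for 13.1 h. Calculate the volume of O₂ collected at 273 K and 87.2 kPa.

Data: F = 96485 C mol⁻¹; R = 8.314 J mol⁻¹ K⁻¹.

148 L

Q = I·t = 46.40 A × 47160 s = 2188000 C.
n(e⁻) = Q/F = 2188000 / 96485 = 22.68 mol.
4 electrons are transferred per O₂ molecule, so n(O₂) = 22.68 / 4 = 5.670 mol.
V = nRT/P = (5.670 × 8.314 × 273) / (87.2 × 10³ Pa) = 0.148 m³ = 148 L.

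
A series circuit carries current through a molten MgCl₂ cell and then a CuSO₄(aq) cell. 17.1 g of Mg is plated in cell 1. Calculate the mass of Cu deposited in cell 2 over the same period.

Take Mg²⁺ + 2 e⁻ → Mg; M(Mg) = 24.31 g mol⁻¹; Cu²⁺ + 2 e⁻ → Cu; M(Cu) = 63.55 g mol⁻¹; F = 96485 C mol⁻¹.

44.7 g

n(Mg) = 17.1 / 24.31 = 0.7034 mol.
Since Mg²⁺ + 2 e⁻ → Mg, n(e⁻) passed = 2 × 0.7034 = 1.407 mol.
Cells in series carry the same charge, so the same 1.407 mol of electrons passes through cell 2.
Cu²⁺ + 2 e⁻ → Cu, so n(Cu) = 1.407 / 2 = 0.7034 mol.
m(Cu) = 0.7034 × 63.55 = 44.7 g.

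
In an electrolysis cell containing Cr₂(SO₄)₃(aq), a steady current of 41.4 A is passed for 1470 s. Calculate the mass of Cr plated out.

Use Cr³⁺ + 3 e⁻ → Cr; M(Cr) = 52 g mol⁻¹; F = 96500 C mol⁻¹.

10.9 g

Q = I·t = 41.40 A × 1470.0 s = 60860 C.
n(e⁻) = Q/F = 60860 / 96500 = 0.6307 mol.
Cr³⁺ + 3 e⁻ → Cr, so n(Cr) = n(e⁻)/3 = 0.2102 mol.
m = n·M = 0.2102 × 52 = 10.9 g.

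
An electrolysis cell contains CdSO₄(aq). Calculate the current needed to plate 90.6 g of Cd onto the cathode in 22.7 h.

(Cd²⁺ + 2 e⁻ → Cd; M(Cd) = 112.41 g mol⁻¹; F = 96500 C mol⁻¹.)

n(Cd) = 90.6 / 112.41 = 0.8060 mol.
n(e⁻) = 2 × 0.8060 = 1.612 mol.
Q = n(e⁻)·F = 1.612 × 96500 = 155600 C.
I = Q/t = 155600 / 81720 s = 1.90 A.

1.90 A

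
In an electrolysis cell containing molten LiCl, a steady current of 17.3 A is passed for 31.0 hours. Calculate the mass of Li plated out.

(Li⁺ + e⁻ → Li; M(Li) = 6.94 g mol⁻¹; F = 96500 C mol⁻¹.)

139 g

Q = I·t = 17.30 A × 111600 s = 1931000 C.
n(e⁻) = Q/F = 1931000 / 96500 = 20.01 mol.
Li⁺ + e⁻ → Li, so n(Li) = n(e⁻)/1 = 20.01 mol.
m = n·M = 20.01 × 6.94 = 139 g.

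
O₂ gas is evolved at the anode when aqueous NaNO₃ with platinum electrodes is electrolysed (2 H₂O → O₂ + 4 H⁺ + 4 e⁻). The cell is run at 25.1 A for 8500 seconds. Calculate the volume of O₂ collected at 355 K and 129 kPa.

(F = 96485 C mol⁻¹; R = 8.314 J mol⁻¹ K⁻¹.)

12.6 L

Q = I·t = 25.10 A × 8500.0 s = 213400 C.
n(e⁻) = Q/F = 213400 / 96485 = 2.211 mol.
4 electrons are transferred per O₂ molecule, so n(O₂) = 2.211 / 4 = 0.5528 mol.
V = nRT/P = (0.5528 × 8.314 × 355) / (129 × 10³ Pa) = 0.0126 m³ = 12.6 L.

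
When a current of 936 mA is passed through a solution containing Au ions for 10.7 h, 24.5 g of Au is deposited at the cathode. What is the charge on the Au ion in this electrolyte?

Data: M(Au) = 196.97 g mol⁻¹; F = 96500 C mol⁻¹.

Q = I·t = 0.9360 A × 38520 s = 36050 C, so n(e⁻) = 36050/96500 = 0.3736 mol.
n(Au) deposited = 24.5 / 196.97 = 0.1244 mol.
Electrons per atom = n(e⁻)/n(Au) = 0.3736 / 0.1244 = 3.00 ≈ 3, so the ion is Au³⁺.

+3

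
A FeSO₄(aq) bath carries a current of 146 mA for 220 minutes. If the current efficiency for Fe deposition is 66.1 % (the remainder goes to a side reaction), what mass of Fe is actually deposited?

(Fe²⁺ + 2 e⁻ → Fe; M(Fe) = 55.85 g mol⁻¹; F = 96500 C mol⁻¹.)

0.369 g

Q = I·t = 0.1460 × 13200 = 1927 C.
n(e⁻) = 1927/96500 = 0.01997 mol; theoretically n(Fe) = 0.01997/2 = 0.009985 mol, m_theo = 0.5577 g.
At 66.1 % efficiency, m_actual = 0.661 × 0.5577 = 0.369 g.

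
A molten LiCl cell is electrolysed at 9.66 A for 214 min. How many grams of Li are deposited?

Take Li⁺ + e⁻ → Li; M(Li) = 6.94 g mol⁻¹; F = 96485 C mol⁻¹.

Q = I·t = 9.660 A × 12840 s = 124000 C.
n(e⁻) = Q/F = 124000 / 96485 = 1.286 mol.
Li⁺ + e⁻ → Li, so n(Li) = n(e⁻)/1 = 1.286 mol.
m = n·M = 1.286 × 6.94 = 8.92 g.

8.92 g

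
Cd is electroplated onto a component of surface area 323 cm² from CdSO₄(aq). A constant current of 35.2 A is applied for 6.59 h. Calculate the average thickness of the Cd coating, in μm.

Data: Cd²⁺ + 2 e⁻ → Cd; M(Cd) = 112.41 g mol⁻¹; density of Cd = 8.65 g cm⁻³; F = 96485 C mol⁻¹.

1740 μm

Q = I·t = 35.20 × 23724 = 835100 C; n(e⁻) = 8.655 mol.
n(Cd) = n(e⁻)/2 = 4.328 mol, so m = 4.328 × 112.41 = 486.5 g.
Volume = m/ρ = 486.5 / 8.65 = 56.24 cm³.
Thickness = V/A = 56.24 / 323 = 0.174 cm = 1740 μm.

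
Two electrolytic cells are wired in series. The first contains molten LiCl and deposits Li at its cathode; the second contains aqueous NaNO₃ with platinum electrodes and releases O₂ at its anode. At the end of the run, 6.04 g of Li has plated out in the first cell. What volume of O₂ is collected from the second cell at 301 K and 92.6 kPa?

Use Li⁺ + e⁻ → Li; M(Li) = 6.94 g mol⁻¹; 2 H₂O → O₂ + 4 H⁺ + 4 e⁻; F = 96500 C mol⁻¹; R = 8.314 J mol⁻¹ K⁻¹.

n(Li) = 6.04 / 6.94 = 0.8703 mol, so n(e⁻) = 1 × 0.8703 = 0.8703 mol.
The cells are in series, so the same 0.8703 mol of electrons passes through the second cell.
2 H₂O → O₂ + 4 H⁺ + 4 e⁻ — 4 mol e⁻ per mol O₂, so n(O₂) = 0.8703/4 = 0.2176 mol.
V = nRT/P = (0.2176 × 8.314 × 301) / (92.6 × 10³) = 0.00588 m³ = 5.88 L.

5.88 L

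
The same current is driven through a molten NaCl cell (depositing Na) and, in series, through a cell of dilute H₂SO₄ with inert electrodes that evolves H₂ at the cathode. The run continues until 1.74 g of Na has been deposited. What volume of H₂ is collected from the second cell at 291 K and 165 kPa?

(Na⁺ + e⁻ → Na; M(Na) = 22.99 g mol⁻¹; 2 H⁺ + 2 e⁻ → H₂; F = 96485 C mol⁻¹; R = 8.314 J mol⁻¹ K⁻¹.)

0.555 L

n(Na) = 1.74 / 22.99 = 0.07569 mol, so n(e⁻) = 1 × 0.07569 = 0.07569 mol.
The cells are in series, so the same 0.07569 mol of electrons passes through the second cell.
2 H⁺ + 2 e⁻ → H₂ — 2 mol e⁻ per mol H₂, so n(H₂) = 0.07569/2 = 0.03784 mol.
V = nRT/P = (0.03784 × 8.314 × 291) / (165 × 10³) = 5.55 × 10⁻⁴ m³ = 0.555 L.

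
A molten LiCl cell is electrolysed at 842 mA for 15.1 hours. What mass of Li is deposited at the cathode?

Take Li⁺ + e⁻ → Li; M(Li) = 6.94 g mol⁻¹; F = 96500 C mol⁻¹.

3.29 g

Q = I·t = 0.8420 A × 54360 s = 45770 C.
n(e⁻) = Q/F = 45770 / 96500 = 0.4743 mol.
Li⁺ + e⁻ → Li, so n(Li) = n(e⁻)/1 = 0.4743 mol.
m = n·M = 0.4743 × 6.94 = 3.29 g.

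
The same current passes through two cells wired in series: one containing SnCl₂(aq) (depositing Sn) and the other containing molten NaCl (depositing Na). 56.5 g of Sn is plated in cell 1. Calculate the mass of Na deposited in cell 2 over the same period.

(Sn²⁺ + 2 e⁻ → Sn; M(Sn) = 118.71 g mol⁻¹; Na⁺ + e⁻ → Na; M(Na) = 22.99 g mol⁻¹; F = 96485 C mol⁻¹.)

21.9 g

n(Sn) = 56.5 / 118.71 = 0.4759 mol.
Since Sn²⁺ + 2 e⁻ → Sn, n(e⁻) passed = 2 × 0.4759 = 0.9519 mol.
Cells in series carry the same charge, so the same 0.9519 mol of electrons passes through cell 2.
Na⁺ + e⁻ → Na, so n(Na) = 0.9519 / 1 = 0.9519 mol.
m(Na) = 0.9519 × 22.99 = 21.9 g.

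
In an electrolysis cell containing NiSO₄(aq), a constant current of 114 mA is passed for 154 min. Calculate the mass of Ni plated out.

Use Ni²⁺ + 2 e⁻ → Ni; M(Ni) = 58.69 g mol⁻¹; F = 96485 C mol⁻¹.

Q = I·t = 0.1140 A × 9240.0 s = 1053 C.
n(e⁻) = Q/F = 1053 / 96485 = 0.01092 mol.
Ni²⁺ + 2 e⁻ → Ni, so n(Ni) = n(e⁻)/2 = 0.005459 mol.
m = n·M = 0.005459 × 58.69 = 0.320 g.

0.320 g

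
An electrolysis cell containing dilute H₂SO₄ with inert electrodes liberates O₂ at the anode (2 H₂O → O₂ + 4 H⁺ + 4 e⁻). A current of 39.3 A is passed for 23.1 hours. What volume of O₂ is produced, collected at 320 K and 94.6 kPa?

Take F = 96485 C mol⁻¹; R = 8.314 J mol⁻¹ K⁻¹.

Q = I·t = 39.30 A × 83160 s = 3268000 C.
n(e⁻) = Q/F = 3268000 / 96485 = 33.87 mol.
4 electrons are transferred per O₂ molecule, so n(O₂) = 33.87 / 4 = 8.468 mol.
V = nRT/P = (8.468 × 8.314 × 320) / (94.6 × 10³ Pa) = 0.238 m³ = 238 L.

238 L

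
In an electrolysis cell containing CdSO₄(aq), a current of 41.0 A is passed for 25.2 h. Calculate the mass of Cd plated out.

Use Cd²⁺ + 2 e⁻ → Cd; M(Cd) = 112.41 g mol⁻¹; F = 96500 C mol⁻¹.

Q = I·t = 41.00 A × 90720 s = 3720000 C.
n(e⁻) = Q/F = 3720000 / 96500 = 38.54 mol.
Cd²⁺ + 2 e⁻ → Cd, so n(Cd) = n(e⁻)/2 = 19.27 mol.
m = n·M = 19.27 × 112.41 = 2170 g.

2170 g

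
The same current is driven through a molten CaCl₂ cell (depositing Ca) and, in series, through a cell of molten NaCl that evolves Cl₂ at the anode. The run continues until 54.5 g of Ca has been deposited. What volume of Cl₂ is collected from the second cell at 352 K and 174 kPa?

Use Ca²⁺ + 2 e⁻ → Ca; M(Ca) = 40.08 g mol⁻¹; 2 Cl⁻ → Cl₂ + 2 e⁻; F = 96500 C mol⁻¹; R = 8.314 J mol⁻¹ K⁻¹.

22.9 L

n(Ca) = 54.5 / 40.08 = 1.360 mol, so n(e⁻) = 2 × 1.360 = 2.720 mol.
The cells are in series, so the same 2.720 mol of electrons passes through the second cell.
2 Cl⁻ → Cl₂ + 2 e⁻ — 2 mol e⁻ per mol Cl₂, so n(Cl₂) = 2.720/2 = 1.360 mol.
V = nRT/P = (1.360 × 8.314 × 352) / (174 × 10³) = 0.0229 m³ = 22.9 L.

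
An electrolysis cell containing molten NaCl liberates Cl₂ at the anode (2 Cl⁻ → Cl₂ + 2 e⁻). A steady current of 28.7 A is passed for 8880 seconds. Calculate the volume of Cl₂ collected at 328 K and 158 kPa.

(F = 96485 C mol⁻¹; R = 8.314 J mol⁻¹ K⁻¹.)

Q = I·t = 28.70 A × 8880.0 s = 254900 C.
n(e⁻) = Q/F = 254900 / 96485 = 2.641 mol.
2 electrons are transferred per Cl₂ molecule, so n(Cl₂) = 2.641 / 2 = 1.321 mol.
V = nRT/P = (1.321 × 8.314 × 328) / (158 × 10³ Pa) = 0.0228 m³ = 22.8 L.

22.8 L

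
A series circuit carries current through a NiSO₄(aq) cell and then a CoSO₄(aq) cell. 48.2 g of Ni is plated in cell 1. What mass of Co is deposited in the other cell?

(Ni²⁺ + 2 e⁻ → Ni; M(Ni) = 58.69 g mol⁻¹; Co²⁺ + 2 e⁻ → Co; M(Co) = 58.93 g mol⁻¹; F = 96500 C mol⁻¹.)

48.4 g

n(Ni) = 48.2 / 58.69 = 0.8213 mol.
Since Ni²⁺ + 2 e⁻ → Ni, n(e⁻) passed = 2 × 0.8213 = 1.643 mol.
Cells in series carry the same charge, so the same 1.643 mol of electrons passes through cell 2.
Co²⁺ + 2 e⁻ → Co, so n(Co) = 1.643 / 2 = 0.8213 mol.
m(Co) = 0.8213 × 58.93 = 48.4 g.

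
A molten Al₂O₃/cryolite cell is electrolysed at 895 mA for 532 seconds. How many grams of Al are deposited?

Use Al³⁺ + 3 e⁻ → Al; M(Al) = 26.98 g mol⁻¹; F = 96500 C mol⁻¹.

0.0444 g

Q = I·t = 0.8950 A × 532.00 s = 476.1 C.
n(e⁻) = Q/F = 476.1 / 96500 = 0.004934 mol.
Al³⁺ + 3 e⁻ → Al, so n(Al) = n(e⁻)/3 = 0.001645 mol.
m = n·M = 0.001645 × 26.98 = 0.0444 g.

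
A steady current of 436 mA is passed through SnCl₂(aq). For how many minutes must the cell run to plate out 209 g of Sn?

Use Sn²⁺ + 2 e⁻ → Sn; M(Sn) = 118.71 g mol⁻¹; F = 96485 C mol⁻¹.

n(Sn) = m/M = 209 / 118.71 = 1.761 mol.
Each Sn atom requires 2 electrons, so n(e⁻) = 2 × 1.761 = 3.521 mol.
Q = n(e⁻)·F = 3.521 × 96485 = 339700 C.
t = Q/I = 339700 / 0.4360 A = 779200 s = 13000 min.

13000 min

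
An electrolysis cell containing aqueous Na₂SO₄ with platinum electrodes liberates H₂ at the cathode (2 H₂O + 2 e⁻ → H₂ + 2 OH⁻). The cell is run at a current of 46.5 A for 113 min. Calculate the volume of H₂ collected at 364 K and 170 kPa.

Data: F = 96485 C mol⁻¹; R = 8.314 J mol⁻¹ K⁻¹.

29.1 L

Q = I·t = 46.50 A × 6780.0 s = 315300 C.
n(e⁻) = Q/F = 315300 / 96485 = 3.268 mol.
2 electrons are transferred per H₂ molecule, so n(H₂) = 3.268 / 2 = 1.634 mol.
V = nRT/P = (1.634 × 8.314 × 364) / (170 × 10³ Pa) = 0.0291 m³ = 29.1 L.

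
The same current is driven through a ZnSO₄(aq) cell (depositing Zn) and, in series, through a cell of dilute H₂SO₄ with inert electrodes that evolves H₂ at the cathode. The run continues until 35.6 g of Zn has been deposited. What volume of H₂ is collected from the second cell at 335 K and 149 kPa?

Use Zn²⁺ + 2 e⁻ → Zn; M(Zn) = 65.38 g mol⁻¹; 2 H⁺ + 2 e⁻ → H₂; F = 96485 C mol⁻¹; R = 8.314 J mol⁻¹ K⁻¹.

n(Zn) = 35.6 / 65.38 = 0.5445 mol, so n(e⁻) = 2 × 0.5445 = 1.089 mol.
The cells are in series, so the same 1.089 mol of electrons passes through the second cell.
2 H⁺ + 2 e⁻ → H₂ — 2 mol e⁻ per mol H₂, so n(H₂) = 1.089/2 = 0.5445 mol.
V = nRT/P = (0.5445 × 8.314 × 335) / (149 × 10³) = 0.0102 m³ = 10.2 L.

10.2 L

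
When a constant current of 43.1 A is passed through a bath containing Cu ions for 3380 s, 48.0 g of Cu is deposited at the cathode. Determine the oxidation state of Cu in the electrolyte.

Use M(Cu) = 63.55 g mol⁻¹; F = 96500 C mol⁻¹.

+2

Q = I·t = 43.10 A × 3380.0 s = 145700 C, so n(e⁻) = 145700/96500 = 1.510 mol.
n(Cu) deposited = 48.0 / 63.55 = 0.7553 mol.
Electrons per atom = n(e⁻)/n(Cu) = 1.510 / 0.7553 = 2.00 ≈ 2, so the ion is Cu²⁺.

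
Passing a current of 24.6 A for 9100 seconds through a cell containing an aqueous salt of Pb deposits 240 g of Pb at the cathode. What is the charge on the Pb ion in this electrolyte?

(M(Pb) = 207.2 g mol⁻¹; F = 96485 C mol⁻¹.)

Q = I·t = 24.60 A × 9100.0 s = 223900 C, so n(e⁻) = 223900/96485 = 2.320 mol.
n(Pb) deposited = 240 / 207.2 = 1.158 mol.
Electrons per atom = n(e⁻)/n(Pb) = 2.320 / 1.158 = 2.00 ≈ 2, so the ion is Pb²⁺.

+2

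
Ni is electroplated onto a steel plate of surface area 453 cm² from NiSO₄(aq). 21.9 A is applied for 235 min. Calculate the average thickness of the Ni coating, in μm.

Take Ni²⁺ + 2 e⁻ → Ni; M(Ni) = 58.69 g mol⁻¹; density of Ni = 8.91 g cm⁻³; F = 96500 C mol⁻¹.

Q = I·t = 21.90 × 14100 = 308800 C; n(e⁻) = 3.200 mol.
n(Ni) = n(e⁻)/2 = 1.600 mol, so m = 1.600 × 58.69 = 93.90 g.
Volume = m/ρ = 93.90 / 8.91 = 10.54 cm³.
Thickness = V/A = 10.54 / 453 = 0.0233 cm = 233 μm.

233 μm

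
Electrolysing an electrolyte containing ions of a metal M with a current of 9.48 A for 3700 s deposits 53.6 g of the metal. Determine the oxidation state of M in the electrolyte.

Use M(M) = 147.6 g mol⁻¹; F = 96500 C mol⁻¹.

+1

Q = I·t = 9.480 A × 3700.0 s = 35080 C, so n(e⁻) = 35080/96500 = 0.3635 mol.
n(M) deposited = 53.6 / 147.6 = 0.3631 mol.
Electrons per atom = n(e⁻)/n(M) = 0.3635 / 0.3631 = 1.00 ≈ 1, so the ion is M⁺.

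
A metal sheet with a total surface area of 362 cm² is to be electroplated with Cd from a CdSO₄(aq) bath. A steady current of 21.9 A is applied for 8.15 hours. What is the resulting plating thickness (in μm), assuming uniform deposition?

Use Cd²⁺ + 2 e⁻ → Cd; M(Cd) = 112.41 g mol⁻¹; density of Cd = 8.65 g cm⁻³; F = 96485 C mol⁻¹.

1200 μm

Q = I·t = 21.90 × 29340 = 642500 C; n(e⁻) = 6.660 mol.
n(Cd) = n(e⁻)/2 = 3.330 mol, so m = 3.330 × 112.41 = 374.3 g.
Volume = m/ρ = 374.3 / 8.65 = 43.27 cm³.
Thickness = V/A = 43.27 / 362 = 0.120 cm = 1200 μm.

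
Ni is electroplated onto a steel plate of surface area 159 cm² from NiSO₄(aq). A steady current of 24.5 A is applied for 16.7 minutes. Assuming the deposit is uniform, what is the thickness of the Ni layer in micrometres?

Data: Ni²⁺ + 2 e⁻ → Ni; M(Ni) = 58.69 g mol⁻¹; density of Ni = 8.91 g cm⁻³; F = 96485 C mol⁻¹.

52.7 μm

Q = I·t = 24.50 × 1002.0 = 24550 C; n(e⁻) = 0.2544 mol.
n(Ni) = n(e⁻)/2 = 0.1272 mol, so m = 0.1272 × 58.69 = 7.466 g.
Volume = m/ρ = 7.466 / 8.91 = 0.8380 cm³.
Thickness = V/A = 0.8380 / 159 = 0.00527 cm = 52.7 μm.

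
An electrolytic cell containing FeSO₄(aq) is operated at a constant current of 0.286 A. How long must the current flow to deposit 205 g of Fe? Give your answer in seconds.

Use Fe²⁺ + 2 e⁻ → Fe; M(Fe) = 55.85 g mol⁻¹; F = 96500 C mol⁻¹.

n(Fe) = m/M = 205 / 55.85 = 3.671 mol.
Each Fe atom requires 2 electrons, so n(e⁻) = 2 × 3.671 = 7.341 mol.
Q = n(e⁻)·F = 7.341 × 96500 = 708400 C.
t = Q/I = 708400 / 0.2860 A = 2477000 s.

2.48 × 10⁶ s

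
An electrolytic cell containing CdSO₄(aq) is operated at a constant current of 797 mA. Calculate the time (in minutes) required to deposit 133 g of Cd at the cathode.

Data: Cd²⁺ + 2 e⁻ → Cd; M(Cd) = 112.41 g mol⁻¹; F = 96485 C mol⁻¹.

4770 min

n(Cd) = m/M = 133 / 112.41 = 1.183 mol.
Each Cd atom requires 2 electrons, so n(e⁻) = 2 × 1.183 = 2.366 mol.
Q = n(e⁻)·F = 2.366 × 96485 = 228300 C.
t = Q/I = 228300 / 0.7970 A = 286500 s = 4770 min.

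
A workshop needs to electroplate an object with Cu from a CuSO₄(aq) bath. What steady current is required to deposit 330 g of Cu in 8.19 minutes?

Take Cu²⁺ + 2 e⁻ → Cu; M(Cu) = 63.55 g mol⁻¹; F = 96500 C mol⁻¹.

2040 A

n(Cu) = 330 / 63.55 = 5.193 mol.
n(e⁻) = 2 × 5.193 = 10.39 mol.
Q = n(e⁻)·F = 10.39 × 96500 = 1002000 C.
I = Q/t = 1002000 / 491.40 s = 2040 A.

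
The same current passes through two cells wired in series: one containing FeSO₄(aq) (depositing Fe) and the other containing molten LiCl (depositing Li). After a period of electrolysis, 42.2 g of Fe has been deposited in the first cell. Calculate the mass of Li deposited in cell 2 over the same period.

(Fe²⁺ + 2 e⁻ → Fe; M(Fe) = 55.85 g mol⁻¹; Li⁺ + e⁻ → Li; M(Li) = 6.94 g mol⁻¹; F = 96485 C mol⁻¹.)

10.5 g

n(Fe) = 42.2 / 55.85 = 0.7556 mol.
Since Fe²⁺ + 2 e⁻ → Fe, n(e⁻) passed = 2 × 0.7556 = 1.511 mol.
Cells in series carry the same charge, so the same 1.511 mol of electrons passes through cell 2.
Li⁺ + e⁻ → Li, so n(Li) = 1.511 / 1 = 1.511 mol.
m(Li) = 1.511 × 6.94 = 10.5 g.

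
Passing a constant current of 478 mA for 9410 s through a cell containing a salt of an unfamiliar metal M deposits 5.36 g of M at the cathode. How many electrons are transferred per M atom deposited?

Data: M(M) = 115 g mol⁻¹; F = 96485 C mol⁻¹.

Q = I·t = 0.4780 A × 9410.0 s = 4498 C, so n(e⁻) = 4498/96485 = 0.04662 mol.
n(M) deposited = 5.36 / 115 = 0.04661 mol.
Electrons per atom = n(e⁻)/n(M) = 0.04662 / 0.04661 = 1.00 ≈ 1, so the ion is M⁺.

1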